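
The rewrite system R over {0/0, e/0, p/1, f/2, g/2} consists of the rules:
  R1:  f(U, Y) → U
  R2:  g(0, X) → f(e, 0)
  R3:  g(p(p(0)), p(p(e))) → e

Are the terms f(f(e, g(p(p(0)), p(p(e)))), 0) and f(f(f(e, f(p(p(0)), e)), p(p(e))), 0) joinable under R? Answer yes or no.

yes — NF(t₁) = e, NF(t₂) = e

Reduce t₁ = f(f(e, g(p(p(0)), p(p(e)))), 0):
1. f(f(e, g(p(p(0)), p(p(e)))), 0)  →  f(e, g(p(p(0)), p(p(e))))   [R1 at ε]
2. f(e, g(p(p(0)), p(p(e))))  →  e   [R1 at ε]

Reduce t₂ = f(f(f(e, f(p(p(0)), e)), p(p(e))), 0):
1. f(f(f(e, f(p(p(0)), e)), p(p(e))), 0)  →  f(f(e, f(p(p(0)), e)), p(p(e)))   [R1 at ε]
2. f(f(e, f(p(p(0)), e)), p(p(e)))  →  f(e, f(p(p(0)), e))   [R1 at ε]
3. f(e, f(p(p(0)), e))  →  e   [R1 at ε]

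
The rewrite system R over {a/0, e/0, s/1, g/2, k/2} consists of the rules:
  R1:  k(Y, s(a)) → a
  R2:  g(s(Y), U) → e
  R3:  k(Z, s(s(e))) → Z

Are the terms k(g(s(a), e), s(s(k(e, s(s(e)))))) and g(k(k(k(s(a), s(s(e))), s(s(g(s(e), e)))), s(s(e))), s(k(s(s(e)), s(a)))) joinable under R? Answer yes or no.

Reduce t₁ = k(g(s(a), e), s(s(k(e, s(s(e)))))):
1. k(g(s(a), e), s(s(k(e, s(s(e))))))  →  k(e, s(s(k(e, s(s(e))))))   [R2 at 1]
2. k(e, s(s(k(e, s(s(e))))))  →  k(e, s(s(e)))   [R3 at 2.1.1]
3. k(e, s(s(e)))  →  e   [R3 at ε]

Reduce t₂ = g(k(k(k(s(a), s(s(e))), s(s(g(s(e), e)))), s(s(e))), s(k(s(s(e)), s(a)))):
1. g(k(k(k(s(a), s(s(e))), s(s(g(s(e), e)))), s(s(e))), s(k(s(s(e)), s(a))))  →  g(k(k(s(a), s(s(e))), s(s(g(s(e), e)))), s(k(s(s(e)), s(a))))   [R3 at 1]
2. g(k(k(s(a), s(s(e))), s(s(g(s(e), e)))), s(k(s(s(e)), s(a))))  →  g(k(s(a), s(s(g(s(e), e)))), s(k(s(s(e)), s(a))))   [R3 at 1.1]
3. g(k(s(a), s(s(g(s(e), e)))), s(k(s(s(e)), s(a))))  →  g(k(s(a), s(s(e))), s(k(s(s(e)), s(a))))   [R2 at 1.2.1.1]
4. g(k(s(a), s(s(e))), s(k(s(s(e)), s(a))))  →  g(s(a), s(k(s(s(e)), s(a))))   [R3 at 1]
5. g(s(a), s(k(s(s(e)), s(a))))  →  e   [R2 at ε]

yes — NF(t₁) = e, NF(t₂) = e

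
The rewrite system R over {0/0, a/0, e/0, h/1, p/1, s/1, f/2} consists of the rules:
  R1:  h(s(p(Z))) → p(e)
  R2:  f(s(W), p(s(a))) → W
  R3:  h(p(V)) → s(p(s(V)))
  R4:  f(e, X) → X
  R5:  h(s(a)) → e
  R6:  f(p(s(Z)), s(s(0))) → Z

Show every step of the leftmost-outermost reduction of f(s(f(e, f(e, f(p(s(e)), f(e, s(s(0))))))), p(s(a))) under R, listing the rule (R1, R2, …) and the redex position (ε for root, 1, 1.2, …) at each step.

1. f(s(f(e, f(e, f(p(s(e)), f(e, s(s(0))))))), p(s(a)))  →  f(e, f(e, f(p(s(e)), f(e, s(s(0))))))   [R2 at ε]
2. f(e, f(e, f(p(s(e)), f(e, s(s(0))))))  →  f(e, f(p(s(e)), f(e, s(s(0)))))   [R4 at ε]
3. f(e, f(p(s(e)), f(e, s(s(0)))))  →  f(p(s(e)), f(e, s(s(0))))   [R4 at ε]
4. f(p(s(e)), f(e, s(s(0))))  →  f(p(s(e)), s(s(0)))   [R4 at 2]
5. f(p(s(e)), s(s(0)))  →  e   [R6 at ε]

e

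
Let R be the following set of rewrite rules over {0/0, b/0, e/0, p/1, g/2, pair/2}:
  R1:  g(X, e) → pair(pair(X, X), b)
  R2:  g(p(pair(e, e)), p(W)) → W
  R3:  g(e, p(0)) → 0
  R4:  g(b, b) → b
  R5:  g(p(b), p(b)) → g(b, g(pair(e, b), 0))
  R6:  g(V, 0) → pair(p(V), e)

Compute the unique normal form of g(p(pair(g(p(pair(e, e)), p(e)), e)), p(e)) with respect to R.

1. g(p(pair(g(p(pair(e, e)), p(e)), e)), p(e))  →  g(p(pair(e, e)), p(e))   [R2 at 1.1.1]
2. g(p(pair(e, e)), p(e))  →  e   [R2 at ε]

e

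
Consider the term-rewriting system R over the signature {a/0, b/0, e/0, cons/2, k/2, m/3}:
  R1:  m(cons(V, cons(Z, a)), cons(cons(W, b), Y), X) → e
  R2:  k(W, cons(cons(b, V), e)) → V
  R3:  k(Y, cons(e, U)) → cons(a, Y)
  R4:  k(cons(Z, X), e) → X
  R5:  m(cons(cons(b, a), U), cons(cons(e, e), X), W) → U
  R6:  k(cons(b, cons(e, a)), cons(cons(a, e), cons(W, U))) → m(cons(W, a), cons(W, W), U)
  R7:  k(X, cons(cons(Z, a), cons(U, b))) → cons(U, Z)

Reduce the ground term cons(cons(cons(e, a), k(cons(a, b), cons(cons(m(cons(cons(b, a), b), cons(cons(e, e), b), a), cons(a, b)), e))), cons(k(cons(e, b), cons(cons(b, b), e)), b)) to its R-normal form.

cons(cons(cons(e, a), cons(a, b)), cons(b, b))

1. cons(cons(cons(e, a), k(cons(a, b), cons(cons(m(cons(cons(b, a), b), cons(cons(e, e), b), a), cons(a, b)), e))), cons(k(cons(e, b), cons(cons(b, b), e)), b))  →  cons(cons(cons(e, a), k(cons(a, b), cons(cons(b, cons(a, b)), e))), cons(k(cons(e, b), cons(cons(b, b), e)), b))   [R5 at 1.2.2.1.1]
2. cons(cons(cons(e, a), k(cons(a, b), cons(cons(b, cons(a, b)), e))), cons(k(cons(e, b), cons(cons(b, b), e)), b))  →  cons(cons(cons(e, a), cons(a, b)), cons(k(cons(e, b), cons(cons(b, b), e)), b))   [R2 at 1.2]
3. cons(cons(cons(e, a), cons(a, b)), cons(k(cons(e, b), cons(cons(b, b), e)), b))  →  cons(cons(cons(e, a), cons(a, b)), cons(b, b))   [R2 at 2.1]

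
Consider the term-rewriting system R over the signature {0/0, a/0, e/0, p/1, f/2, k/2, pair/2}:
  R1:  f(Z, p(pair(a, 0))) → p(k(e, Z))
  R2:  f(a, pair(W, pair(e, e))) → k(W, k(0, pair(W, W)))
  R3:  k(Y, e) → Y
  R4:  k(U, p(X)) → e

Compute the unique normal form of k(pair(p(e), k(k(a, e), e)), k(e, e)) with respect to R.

pair(p(e), a)

1. k(pair(p(e), k(k(a, e), e)), k(e, e))  →  k(pair(p(e), k(a, e)), k(e, e))   [R3 at 1.2]
2. k(pair(p(e), k(a, e)), k(e, e))  →  k(pair(p(e), a), k(e, e))   [R3 at 1.2]
3. k(pair(p(e), a), k(e, e))  →  k(pair(p(e), a), e)   [R3 at 2]
4. k(pair(p(e), a), e)  →  pair(p(e), a)   [R3 at ε]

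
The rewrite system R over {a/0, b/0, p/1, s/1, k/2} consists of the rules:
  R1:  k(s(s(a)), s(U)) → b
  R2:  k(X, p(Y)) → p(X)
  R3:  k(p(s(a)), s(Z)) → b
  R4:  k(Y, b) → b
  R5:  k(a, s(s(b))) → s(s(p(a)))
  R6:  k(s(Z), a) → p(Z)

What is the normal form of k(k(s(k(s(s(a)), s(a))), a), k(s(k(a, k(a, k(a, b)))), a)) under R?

1. k(k(s(k(s(s(a)), s(a))), a), k(s(k(a, k(a, k(a, b)))), a))  →  k(p(k(s(s(a)), s(a))), k(s(k(a, k(a, k(a, b)))), a))   [R6 at 1]
2. k(p(k(s(s(a)), s(a))), k(s(k(a, k(a, k(a, b)))), a))  →  k(p(b), k(s(k(a, k(a, k(a, b)))), a))   [R1 at 1.1]
3. k(p(b), k(s(k(a, k(a, k(a, b)))), a))  →  k(p(b), p(k(a, k(a, k(a, b)))))   [R6 at 2]
4. k(p(b), p(k(a, k(a, k(a, b)))))  →  p(p(b))   [R2 at ε]

p(p(b))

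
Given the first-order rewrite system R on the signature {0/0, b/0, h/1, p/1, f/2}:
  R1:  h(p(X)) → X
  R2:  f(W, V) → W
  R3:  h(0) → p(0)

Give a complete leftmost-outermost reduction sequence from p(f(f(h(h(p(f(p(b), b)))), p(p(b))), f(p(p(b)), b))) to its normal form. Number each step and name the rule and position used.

p(b)

1. p(f(f(h(h(p(f(p(b), b)))), p(p(b))), f(p(p(b)), b)))  →  p(f(h(h(p(f(p(b), b)))), p(p(b))))   [R2 at 1]
2. p(f(h(h(p(f(p(b), b)))), p(p(b))))  →  p(h(h(p(f(p(b), b)))))   [R2 at 1]
3. p(h(h(p(f(p(b), b)))))  →  p(h(f(p(b), b)))   [R1 at 1.1]
4. p(h(f(p(b), b)))  →  p(h(p(b)))   [R2 at 1.1]
5. p(h(p(b)))  →  p(b)   [R1 at 1]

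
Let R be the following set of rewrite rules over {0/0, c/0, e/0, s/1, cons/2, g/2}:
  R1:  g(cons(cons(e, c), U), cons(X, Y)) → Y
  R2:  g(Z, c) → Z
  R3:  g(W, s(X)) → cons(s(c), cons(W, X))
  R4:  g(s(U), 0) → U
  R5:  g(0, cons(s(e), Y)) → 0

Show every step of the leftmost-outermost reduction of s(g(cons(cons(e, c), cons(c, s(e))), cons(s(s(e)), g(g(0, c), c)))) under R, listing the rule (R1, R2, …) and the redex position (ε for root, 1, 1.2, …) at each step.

1. s(g(cons(cons(e, c), cons(c, s(e))), cons(s(s(e)), g(g(0, c), c))))  →  s(g(g(0, c), c))   [R1 at 1]
2. s(g(g(0, c), c))  →  s(g(0, c))   [R2 at 1]
3. s(g(0, c))  →  s(0)   [R2 at 1]

s(0)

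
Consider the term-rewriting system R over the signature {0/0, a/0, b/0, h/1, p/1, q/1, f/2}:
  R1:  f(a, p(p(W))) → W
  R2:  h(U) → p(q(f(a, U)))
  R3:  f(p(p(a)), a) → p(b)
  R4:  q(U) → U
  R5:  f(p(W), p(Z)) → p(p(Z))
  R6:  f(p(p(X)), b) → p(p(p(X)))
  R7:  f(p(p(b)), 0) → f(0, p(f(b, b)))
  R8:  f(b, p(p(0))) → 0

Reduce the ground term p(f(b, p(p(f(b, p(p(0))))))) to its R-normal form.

1. p(f(b, p(p(f(b, p(p(0)))))))  →  p(f(b, p(p(0))))   [R8 at 1.2.1.1]
2. p(f(b, p(p(0))))  →  p(0)   [R8 at 1]

p(0)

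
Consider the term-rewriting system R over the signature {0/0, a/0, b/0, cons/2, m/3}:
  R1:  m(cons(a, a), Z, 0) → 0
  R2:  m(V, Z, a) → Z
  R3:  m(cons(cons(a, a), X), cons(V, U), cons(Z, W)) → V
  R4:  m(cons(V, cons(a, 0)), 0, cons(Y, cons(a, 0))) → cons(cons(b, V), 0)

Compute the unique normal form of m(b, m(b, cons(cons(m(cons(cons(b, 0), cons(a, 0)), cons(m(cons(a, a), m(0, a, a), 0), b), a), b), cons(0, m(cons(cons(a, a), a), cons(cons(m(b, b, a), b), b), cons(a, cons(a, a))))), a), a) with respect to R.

1. m(b, m(b, cons(cons(m(cons(cons(b, 0), cons(a, 0)), cons(m(cons(a, a), m(0, a, a), 0), b), a), b), cons(0, m(cons(cons(a, a), a), cons(cons(m(b, b, a), b), b), cons(a, cons(a, a))))), a), a)  →  m(b, cons(cons(m(cons(cons(b, 0), cons(a, 0)), cons(m(cons(a, a), m(0, a, a), 0), b), a), b), cons(0, m(cons(cons(a, a), a), cons(cons(m(b, b, a), b), b), cons(a, cons(a, a))))), a)   [R2 at ε]
2. m(b, cons(cons(m(cons(cons(b, 0), cons(a, 0)), cons(m(cons(a, a), m(0, a, a), 0), b), a), b), cons(0, m(cons(cons(a, a), a), cons(cons(m(b, b, a), b), b), cons(a, cons(a, a))))), a)  →  cons(cons(m(cons(cons(b, 0), cons(a, 0)), cons(m(cons(a, a), m(0, a, a), 0), b), a), b), cons(0, m(cons(cons(a, a), a), cons(cons(m(b, b, a), b), b), cons(a, cons(a, a)))))   [R2 at ε]
3. cons(cons(m(cons(cons(b, 0), cons(a, 0)), cons(m(cons(a, a), m(0, a, a), 0), b), a), b), cons(0, m(cons(cons(a, a), a), cons(cons(m(b, b, a), b), b), cons(a, cons(a, a)))))  →  cons(cons(cons(m(cons(a, a), m(0, a, a), 0), b), b), cons(0, m(cons(cons(a, a), a), cons(cons(m(b, b, a), b), b), cons(a, cons(a, a)))))   [R2 at 1.1]
4. cons(cons(cons(m(cons(a, a), m(0, a, a), 0), b), b), cons(0, m(cons(cons(a, a), a), cons(cons(m(b, b, a), b), b), cons(a, cons(a, a)))))  →  cons(cons(cons(0, b), b), cons(0, m(cons(cons(a, a), a), cons(cons(m(b, b, a), b), b), cons(a, cons(a, a)))))   [R1 at 1.1.1]
5. cons(cons(cons(0, b), b), cons(0, m(cons(cons(a, a), a), cons(cons(m(b, b, a), b), b), cons(a, cons(a, a)))))  →  cons(cons(cons(0, b), b), cons(0, cons(m(b, b, a), b)))   [R3 at 2.2]
6. cons(cons(cons(0, b), b), cons(0, cons(m(b, b, a), b)))  →  cons(cons(cons(0, b), b), cons(0, cons(b, b)))   [R2 at 2.2.1]

cons(cons(cons(0, b), b), cons(0, cons(b, b)))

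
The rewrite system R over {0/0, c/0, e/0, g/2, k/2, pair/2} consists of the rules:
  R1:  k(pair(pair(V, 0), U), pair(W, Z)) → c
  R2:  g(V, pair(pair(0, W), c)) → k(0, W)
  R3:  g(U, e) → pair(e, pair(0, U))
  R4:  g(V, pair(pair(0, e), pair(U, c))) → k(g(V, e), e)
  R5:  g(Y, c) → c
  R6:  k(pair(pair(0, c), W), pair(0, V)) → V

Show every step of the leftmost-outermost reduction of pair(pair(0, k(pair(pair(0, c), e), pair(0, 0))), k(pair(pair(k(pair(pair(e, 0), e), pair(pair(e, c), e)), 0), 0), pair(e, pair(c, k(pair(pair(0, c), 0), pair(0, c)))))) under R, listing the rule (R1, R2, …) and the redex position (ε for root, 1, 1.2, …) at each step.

1. pair(pair(0, k(pair(pair(0, c), e), pair(0, 0))), k(pair(pair(k(pair(pair(e, 0), e), pair(pair(e, c), e)), 0), 0), pair(e, pair(c, k(pair(pair(0, c), 0), pair(0, c))))))  →  pair(pair(0, 0), k(pair(pair(k(pair(pair(e, 0), e), pair(pair(e, c), e)), 0), 0), pair(e, pair(c, k(pair(pair(0, c), 0), pair(0, c))))))   [R6 at 1.2]
2. pair(pair(0, 0), k(pair(pair(k(pair(pair(e, 0), e), pair(pair(e, c), e)), 0), 0), pair(e, pair(c, k(pair(pair(0, c), 0), pair(0, c))))))  →  pair(pair(0, 0), c)   [R1 at 2]

pair(pair(0, 0), c)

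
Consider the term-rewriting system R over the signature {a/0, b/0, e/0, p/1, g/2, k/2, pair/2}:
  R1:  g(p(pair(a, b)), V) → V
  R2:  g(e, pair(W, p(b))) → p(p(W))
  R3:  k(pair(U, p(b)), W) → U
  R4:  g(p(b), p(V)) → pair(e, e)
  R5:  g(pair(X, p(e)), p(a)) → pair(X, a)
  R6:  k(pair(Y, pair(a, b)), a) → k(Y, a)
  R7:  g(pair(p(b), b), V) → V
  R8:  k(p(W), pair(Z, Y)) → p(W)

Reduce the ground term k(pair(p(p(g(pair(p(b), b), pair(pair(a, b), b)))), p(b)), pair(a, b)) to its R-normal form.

1. k(pair(p(p(g(pair(p(b), b), pair(pair(a, b), b)))), p(b)), pair(a, b))  →  p(p(g(pair(p(b), b), pair(pair(a, b), b))))   [R3 at ε]
2. p(p(g(pair(p(b), b), pair(pair(a, b), b))))  →  p(p(pair(pair(a, b), b)))   [R7 at 1.1]

p(p(pair(pair(a, b), b)))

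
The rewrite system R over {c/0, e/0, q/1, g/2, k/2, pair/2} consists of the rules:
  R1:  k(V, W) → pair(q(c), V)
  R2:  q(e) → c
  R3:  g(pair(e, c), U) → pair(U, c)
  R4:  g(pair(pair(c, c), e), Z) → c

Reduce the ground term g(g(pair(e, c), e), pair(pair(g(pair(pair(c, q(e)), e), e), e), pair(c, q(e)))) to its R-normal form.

pair(pair(pair(c, e), pair(c, c)), c)

1. g(g(pair(e, c), e), pair(pair(g(pair(pair(c, q(e)), e), e), e), pair(c, q(e))))  →  g(pair(e, c), pair(pair(g(pair(pair(c, q(e)), e), e), e), pair(c, q(e))))   [R3 at 1]
2. g(pair(e, c), pair(pair(g(pair(pair(c, q(e)), e), e), e), pair(c, q(e))))  →  pair(pair(pair(g(pair(pair(c, q(e)), e), e), e), pair(c, q(e))), c)   [R3 at ε]
3. pair(pair(pair(g(pair(pair(c, q(e)), e), e), e), pair(c, q(e))), c)  →  pair(pair(pair(g(pair(pair(c, c), e), e), e), pair(c, q(e))), c)   [R2 at 1.1.1.1.1.2]
4. pair(pair(pair(g(pair(pair(c, c), e), e), e), pair(c, q(e))), c)  →  pair(pair(pair(c, e), pair(c, q(e))), c)   [R4 at 1.1.1]
5. pair(pair(pair(c, e), pair(c, q(e))), c)  →  pair(pair(pair(c, e), pair(c, c)), c)   [R2 at 1.2.2]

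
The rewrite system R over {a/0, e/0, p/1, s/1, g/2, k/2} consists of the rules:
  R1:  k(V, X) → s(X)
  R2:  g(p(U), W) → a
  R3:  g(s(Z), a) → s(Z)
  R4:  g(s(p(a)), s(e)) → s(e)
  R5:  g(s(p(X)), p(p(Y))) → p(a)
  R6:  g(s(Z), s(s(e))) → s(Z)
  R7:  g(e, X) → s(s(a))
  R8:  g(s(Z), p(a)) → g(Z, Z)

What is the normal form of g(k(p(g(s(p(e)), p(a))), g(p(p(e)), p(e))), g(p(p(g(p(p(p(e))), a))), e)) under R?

s(a)

1. g(k(p(g(s(p(e)), p(a))), g(p(p(e)), p(e))), g(p(p(g(p(p(p(e))), a))), e))  →  g(s(g(p(p(e)), p(e))), g(p(p(g(p(p(p(e))), a))), e))   [R1 at 1]
2. g(s(g(p(p(e)), p(e))), g(p(p(g(p(p(p(e))), a))), e))  →  g(s(a), g(p(p(g(p(p(p(e))), a))), e))   [R2 at 1.1]
3. g(s(a), g(p(p(g(p(p(p(e))), a))), e))  →  g(s(a), a)   [R2 at 2]
4. g(s(a), a)  →  s(a)   [R3 at ε]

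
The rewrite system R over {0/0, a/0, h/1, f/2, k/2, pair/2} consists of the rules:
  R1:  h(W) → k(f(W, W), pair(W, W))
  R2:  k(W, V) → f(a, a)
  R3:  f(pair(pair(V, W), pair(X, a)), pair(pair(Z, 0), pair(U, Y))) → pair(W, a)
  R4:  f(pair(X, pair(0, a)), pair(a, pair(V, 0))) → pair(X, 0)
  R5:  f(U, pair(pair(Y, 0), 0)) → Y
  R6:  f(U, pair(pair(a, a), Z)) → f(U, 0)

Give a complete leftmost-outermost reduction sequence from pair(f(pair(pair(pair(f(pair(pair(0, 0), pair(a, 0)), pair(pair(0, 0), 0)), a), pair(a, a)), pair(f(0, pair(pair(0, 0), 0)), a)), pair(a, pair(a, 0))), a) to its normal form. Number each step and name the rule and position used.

1. pair(f(pair(pair(pair(f(pair(pair(0, 0), pair(a, 0)), pair(pair(0, 0), 0)), a), pair(a, a)), pair(f(0, pair(pair(0, 0), 0)), a)), pair(a, pair(a, 0))), a)  →  pair(f(pair(pair(pair(0, a), pair(a, a)), pair(f(0, pair(pair(0, 0), 0)), a)), pair(a, pair(a, 0))), a)   [R5 at 1.1.1.1.1]
2. pair(f(pair(pair(pair(0, a), pair(a, a)), pair(f(0, pair(pair(0, 0), 0)), a)), pair(a, pair(a, 0))), a)  →  pair(f(pair(pair(pair(0, a), pair(a, a)), pair(0, a)), pair(a, pair(a, 0))), a)   [R5 at 1.1.2.1]
3. pair(f(pair(pair(pair(0, a), pair(a, a)), pair(0, a)), pair(a, pair(a, 0))), a)  →  pair(pair(pair(pair(0, a), pair(a, a)), 0), a)   [R4 at 1]

pair(pair(pair(pair(0, a), pair(a, a)), 0), a)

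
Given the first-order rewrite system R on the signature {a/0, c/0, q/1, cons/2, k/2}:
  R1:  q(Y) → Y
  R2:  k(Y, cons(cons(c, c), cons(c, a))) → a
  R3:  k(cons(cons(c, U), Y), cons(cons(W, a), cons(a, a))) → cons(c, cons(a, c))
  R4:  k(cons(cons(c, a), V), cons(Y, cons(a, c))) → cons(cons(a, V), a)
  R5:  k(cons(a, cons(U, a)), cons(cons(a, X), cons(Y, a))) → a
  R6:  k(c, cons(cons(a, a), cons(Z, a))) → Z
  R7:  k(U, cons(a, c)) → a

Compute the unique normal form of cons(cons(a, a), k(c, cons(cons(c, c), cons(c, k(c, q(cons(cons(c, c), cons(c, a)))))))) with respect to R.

1. cons(cons(a, a), k(c, cons(cons(c, c), cons(c, k(c, q(cons(cons(c, c), cons(c, a))))))))  →  cons(cons(a, a), k(c, cons(cons(c, c), cons(c, k(c, cons(cons(c, c), cons(c, a)))))))   [R1 at 2.2.2.2.2]
2. cons(cons(a, a), k(c, cons(cons(c, c), cons(c, k(c, cons(cons(c, c), cons(c, a)))))))  →  cons(cons(a, a), k(c, cons(cons(c, c), cons(c, a))))   [R2 at 2.2.2.2]
3. cons(cons(a, a), k(c, cons(cons(c, c), cons(c, a))))  →  cons(cons(a, a), a)   [R2 at 2]

cons(cons(a, a), a)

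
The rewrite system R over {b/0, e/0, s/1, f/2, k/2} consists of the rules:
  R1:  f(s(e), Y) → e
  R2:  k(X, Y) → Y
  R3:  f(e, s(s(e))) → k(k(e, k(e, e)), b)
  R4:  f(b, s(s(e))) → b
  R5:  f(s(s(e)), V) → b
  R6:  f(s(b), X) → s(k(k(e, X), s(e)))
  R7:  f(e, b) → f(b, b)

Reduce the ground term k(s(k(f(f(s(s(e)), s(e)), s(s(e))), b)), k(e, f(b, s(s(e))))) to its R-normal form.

1. k(s(k(f(f(s(s(e)), s(e)), s(s(e))), b)), k(e, f(b, s(s(e)))))  →  k(e, f(b, s(s(e))))   [R2 at ε]
2. k(e, f(b, s(s(e))))  →  f(b, s(s(e)))   [R2 at ε]
3. f(b, s(s(e)))  →  b   [R4 at ε]

b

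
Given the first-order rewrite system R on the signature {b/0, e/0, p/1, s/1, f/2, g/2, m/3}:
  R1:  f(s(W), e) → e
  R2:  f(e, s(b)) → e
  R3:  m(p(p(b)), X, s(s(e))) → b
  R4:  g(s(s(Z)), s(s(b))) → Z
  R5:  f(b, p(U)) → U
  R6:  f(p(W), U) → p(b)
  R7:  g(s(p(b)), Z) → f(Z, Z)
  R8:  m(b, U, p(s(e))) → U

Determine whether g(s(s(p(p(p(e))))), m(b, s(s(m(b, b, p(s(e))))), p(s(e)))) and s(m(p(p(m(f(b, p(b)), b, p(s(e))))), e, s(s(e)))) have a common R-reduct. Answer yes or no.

Reduce t₁ = g(s(s(p(p(p(e))))), m(b, s(s(m(b, b, p(s(e))))), p(s(e)))):
1. g(s(s(p(p(p(e))))), m(b, s(s(m(b, b, p(s(e))))), p(s(e))))  →  g(s(s(p(p(p(e))))), s(s(m(b, b, p(s(e))))))   [R8 at 2]
2. g(s(s(p(p(p(e))))), s(s(m(b, b, p(s(e))))))  →  g(s(s(p(p(p(e))))), s(s(b)))   [R8 at 2.1.1]
3. g(s(s(p(p(p(e))))), s(s(b)))  →  p(p(p(e)))   [R4 at ε]

Reduce t₂ = s(m(p(p(m(f(b, p(b)), b, p(s(e))))), e, s(s(e)))):
1. s(m(p(p(m(f(b, p(b)), b, p(s(e))))), e, s(s(e))))  →  s(m(p(p(m(b, b, p(s(e))))), e, s(s(e))))   [R5 at 1.1.1.1.1]
2. s(m(p(p(m(b, b, p(s(e))))), e, s(s(e))))  →  s(m(p(p(b)), e, s(s(e))))   [R8 at 1.1.1.1]
3. s(m(p(p(b)), e, s(s(e))))  →  s(b)   [R3 at 1]

no — NF(t₁) = p(p(p(e))), NF(t₂) = s(b)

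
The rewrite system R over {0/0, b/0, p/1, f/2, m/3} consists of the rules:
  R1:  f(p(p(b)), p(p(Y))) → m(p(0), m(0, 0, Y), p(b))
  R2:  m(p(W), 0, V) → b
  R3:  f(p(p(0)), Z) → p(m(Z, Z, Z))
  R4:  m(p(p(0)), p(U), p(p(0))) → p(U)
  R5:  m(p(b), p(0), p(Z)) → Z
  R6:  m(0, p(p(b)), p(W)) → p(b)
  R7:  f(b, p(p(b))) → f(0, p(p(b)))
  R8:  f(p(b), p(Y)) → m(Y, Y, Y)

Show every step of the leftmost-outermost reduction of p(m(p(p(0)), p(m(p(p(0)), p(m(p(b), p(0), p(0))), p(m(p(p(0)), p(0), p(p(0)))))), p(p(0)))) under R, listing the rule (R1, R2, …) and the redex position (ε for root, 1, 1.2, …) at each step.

p(p(p(0)))

1. p(m(p(p(0)), p(m(p(p(0)), p(m(p(b), p(0), p(0))), p(m(p(p(0)), p(0), p(p(0)))))), p(p(0))))  →  p(p(m(p(p(0)), p(m(p(b), p(0), p(0))), p(m(p(p(0)), p(0), p(p(0)))))))   [R4 at 1]
2. p(p(m(p(p(0)), p(m(p(b), p(0), p(0))), p(m(p(p(0)), p(0), p(p(0)))))))  →  p(p(m(p(p(0)), p(0), p(m(p(p(0)), p(0), p(p(0)))))))   [R5 at 1.1.2.1]
3. p(p(m(p(p(0)), p(0), p(m(p(p(0)), p(0), p(p(0)))))))  →  p(p(m(p(p(0)), p(0), p(p(0)))))   [R4 at 1.1.3.1]
4. p(p(m(p(p(0)), p(0), p(p(0)))))  →  p(p(p(0)))   [R4 at 1.1]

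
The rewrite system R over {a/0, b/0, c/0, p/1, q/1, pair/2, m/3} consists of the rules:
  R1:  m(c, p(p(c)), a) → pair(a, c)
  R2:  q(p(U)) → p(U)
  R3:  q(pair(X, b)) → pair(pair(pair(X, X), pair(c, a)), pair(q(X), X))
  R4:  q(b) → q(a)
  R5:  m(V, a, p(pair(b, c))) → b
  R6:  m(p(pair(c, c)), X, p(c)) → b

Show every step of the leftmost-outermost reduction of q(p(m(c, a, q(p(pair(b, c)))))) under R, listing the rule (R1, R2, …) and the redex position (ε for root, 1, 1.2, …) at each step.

1. q(p(m(c, a, q(p(pair(b, c))))))  →  p(m(c, a, q(p(pair(b, c)))))   [R2 at ε]
2. p(m(c, a, q(p(pair(b, c)))))  →  p(m(c, a, p(pair(b, c))))   [R2 at 1.3]
3. p(m(c, a, p(pair(b, c))))  →  p(b)   [R5 at 1]

p(b)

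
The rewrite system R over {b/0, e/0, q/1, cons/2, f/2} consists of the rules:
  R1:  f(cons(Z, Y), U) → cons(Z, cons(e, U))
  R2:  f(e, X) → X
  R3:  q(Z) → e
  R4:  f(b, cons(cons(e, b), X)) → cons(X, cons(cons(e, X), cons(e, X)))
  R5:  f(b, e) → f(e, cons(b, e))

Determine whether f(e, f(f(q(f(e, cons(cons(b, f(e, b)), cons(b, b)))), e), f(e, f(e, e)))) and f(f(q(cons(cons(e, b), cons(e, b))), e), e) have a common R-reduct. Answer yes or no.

yes — NF(t₁) = e, NF(t₂) = e

Reduce t₁ = f(e, f(f(q(f(e, cons(cons(b, f(e, b)), cons(b, b)))), e), f(e, f(e, e)))):
1. f(e, f(f(q(f(e, cons(cons(b, f(e, b)), cons(b, b)))), e), f(e, f(e, e))))  →  f(f(q(f(e, cons(cons(b, f(e, b)), cons(b, b)))), e), f(e, f(e, e)))   [R2 at ε]
2. f(f(q(f(e, cons(cons(b, f(e, b)), cons(b, b)))), e), f(e, f(e, e)))  →  f(f(e, e), f(e, f(e, e)))   [R3 at 1.1]
3. f(f(e, e), f(e, f(e, e)))  →  f(e, f(e, f(e, e)))   [R2 at 1]
4. f(e, f(e, f(e, e)))  →  f(e, f(e, e))   [R2 at ε]
5. f(e, f(e, e))  →  f(e, e)   [R2 at ε]
6. f(e, e)  →  e   [R2 at ε]

Reduce t₂ = f(f(q(cons(cons(e, b), cons(e, b))), e), e):
1. f(f(q(cons(cons(e, b), cons(e, b))), e), e)  →  f(f(e, e), e)   [R3 at 1.1]
2. f(f(e, e), e)  →  f(e, e)   [R2 at 1]
3. f(e, e)  →  e   [R2 at ε]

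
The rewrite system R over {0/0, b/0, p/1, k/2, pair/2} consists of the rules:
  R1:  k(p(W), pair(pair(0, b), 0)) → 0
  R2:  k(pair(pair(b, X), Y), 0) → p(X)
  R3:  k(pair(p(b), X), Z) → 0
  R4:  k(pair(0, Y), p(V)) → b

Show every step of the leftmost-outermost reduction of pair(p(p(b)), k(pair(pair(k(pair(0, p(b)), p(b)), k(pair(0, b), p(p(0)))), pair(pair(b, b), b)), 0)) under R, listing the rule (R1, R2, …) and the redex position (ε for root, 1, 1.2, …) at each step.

pair(p(p(b)), p(b))

1. pair(p(p(b)), k(pair(pair(k(pair(0, p(b)), p(b)), k(pair(0, b), p(p(0)))), pair(pair(b, b), b)), 0))  →  pair(p(p(b)), k(pair(pair(b, k(pair(0, b), p(p(0)))), pair(pair(b, b), b)), 0))   [R4 at 2.1.1.1]
2. pair(p(p(b)), k(pair(pair(b, k(pair(0, b), p(p(0)))), pair(pair(b, b), b)), 0))  →  pair(p(p(b)), p(k(pair(0, b), p(p(0)))))   [R2 at 2]
3. pair(p(p(b)), p(k(pair(0, b), p(p(0)))))  →  pair(p(p(b)), p(b))   [R4 at 2.1]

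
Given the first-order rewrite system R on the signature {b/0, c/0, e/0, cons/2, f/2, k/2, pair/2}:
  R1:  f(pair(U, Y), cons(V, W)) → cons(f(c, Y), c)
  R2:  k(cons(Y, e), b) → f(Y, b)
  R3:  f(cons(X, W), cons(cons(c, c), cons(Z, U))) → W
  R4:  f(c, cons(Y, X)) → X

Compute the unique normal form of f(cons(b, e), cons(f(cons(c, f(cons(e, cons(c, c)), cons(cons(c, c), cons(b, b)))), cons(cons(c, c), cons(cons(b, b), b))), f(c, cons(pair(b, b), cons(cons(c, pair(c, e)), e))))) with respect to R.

1. f(cons(b, e), cons(f(cons(c, f(cons(e, cons(c, c)), cons(cons(c, c), cons(b, b)))), cons(cons(c, c), cons(cons(b, b), b))), f(c, cons(pair(b, b), cons(cons(c, pair(c, e)), e)))))  →  f(cons(b, e), cons(f(cons(e, cons(c, c)), cons(cons(c, c), cons(b, b))), f(c, cons(pair(b, b), cons(cons(c, pair(c, e)), e)))))   [R3 at 2.1]
2. f(cons(b, e), cons(f(cons(e, cons(c, c)), cons(cons(c, c), cons(b, b))), f(c, cons(pair(b, b), cons(cons(c, pair(c, e)), e)))))  →  f(cons(b, e), cons(cons(c, c), f(c, cons(pair(b, b), cons(cons(c, pair(c, e)), e)))))   [R3 at 2.1]
3. f(cons(b, e), cons(cons(c, c), f(c, cons(pair(b, b), cons(cons(c, pair(c, e)), e)))))  →  f(cons(b, e), cons(cons(c, c), cons(cons(c, pair(c, e)), e)))   [R4 at 2.2]
4. f(cons(b, e), cons(cons(c, c), cons(cons(c, pair(c, e)), e)))  →  e   [R3 at ε]

e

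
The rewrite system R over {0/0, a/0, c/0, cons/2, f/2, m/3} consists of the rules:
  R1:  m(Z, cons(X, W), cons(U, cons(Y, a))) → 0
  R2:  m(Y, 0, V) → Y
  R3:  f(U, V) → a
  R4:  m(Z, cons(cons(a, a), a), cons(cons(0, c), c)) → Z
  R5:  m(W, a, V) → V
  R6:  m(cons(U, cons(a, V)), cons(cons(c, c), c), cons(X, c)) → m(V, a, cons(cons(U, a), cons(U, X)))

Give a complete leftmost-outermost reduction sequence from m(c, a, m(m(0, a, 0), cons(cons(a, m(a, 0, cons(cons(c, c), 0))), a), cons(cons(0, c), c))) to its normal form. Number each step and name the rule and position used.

1. m(c, a, m(m(0, a, 0), cons(cons(a, m(a, 0, cons(cons(c, c), 0))), a), cons(cons(0, c), c)))  →  m(m(0, a, 0), cons(cons(a, m(a, 0, cons(cons(c, c), 0))), a), cons(cons(0, c), c))   [R5 at ε]
2. m(m(0, a, 0), cons(cons(a, m(a, 0, cons(cons(c, c), 0))), a), cons(cons(0, c), c))  →  m(0, cons(cons(a, m(a, 0, cons(cons(c, c), 0))), a), cons(cons(0, c), c))   [R5 at 1]
3. m(0, cons(cons(a, m(a, 0, cons(cons(c, c), 0))), a), cons(cons(0, c), c))  →  m(0, cons(cons(a, a), a), cons(cons(0, c), c))   [R2 at 2.1.2]
4. m(0, cons(cons(a, a), a), cons(cons(0, c), c))  →  0   [R4 at ε]

0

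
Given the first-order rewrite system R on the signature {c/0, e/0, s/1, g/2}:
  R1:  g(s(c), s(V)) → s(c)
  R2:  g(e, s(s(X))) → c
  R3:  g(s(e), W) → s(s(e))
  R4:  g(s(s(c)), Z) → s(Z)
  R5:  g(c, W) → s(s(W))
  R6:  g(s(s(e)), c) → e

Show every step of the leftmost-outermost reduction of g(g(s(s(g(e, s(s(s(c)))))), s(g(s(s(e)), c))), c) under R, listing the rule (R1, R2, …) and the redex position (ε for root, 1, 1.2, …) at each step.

e

1. g(g(s(s(g(e, s(s(s(c)))))), s(g(s(s(e)), c))), c)  →  g(g(s(s(c)), s(g(s(s(e)), c))), c)   [R2 at 1.1.1.1]
2. g(g(s(s(c)), s(g(s(s(e)), c))), c)  →  g(s(s(g(s(s(e)), c))), c)   [R4 at 1]
3. g(s(s(g(s(s(e)), c))), c)  →  g(s(s(e)), c)   [R6 at 1.1.1]
4. g(s(s(e)), c)  →  e   [R6 at ε]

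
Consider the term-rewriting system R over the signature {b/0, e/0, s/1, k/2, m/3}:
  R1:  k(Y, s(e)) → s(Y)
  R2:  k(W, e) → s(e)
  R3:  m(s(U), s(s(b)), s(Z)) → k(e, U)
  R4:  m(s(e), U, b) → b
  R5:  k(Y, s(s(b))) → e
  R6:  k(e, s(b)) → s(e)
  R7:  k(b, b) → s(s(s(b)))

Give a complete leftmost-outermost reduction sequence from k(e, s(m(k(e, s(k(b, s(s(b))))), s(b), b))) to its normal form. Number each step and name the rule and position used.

1. k(e, s(m(k(e, s(k(b, s(s(b))))), s(b), b)))  →  k(e, s(m(k(e, s(e)), s(b), b)))   [R5 at 2.1.1.2.1]
2. k(e, s(m(k(e, s(e)), s(b), b)))  →  k(e, s(m(s(e), s(b), b)))   [R1 at 2.1.1]
3. k(e, s(m(s(e), s(b), b)))  →  k(e, s(b))   [R4 at 2.1]
4. k(e, s(b))  →  s(e)   [R6 at ε]

s(e)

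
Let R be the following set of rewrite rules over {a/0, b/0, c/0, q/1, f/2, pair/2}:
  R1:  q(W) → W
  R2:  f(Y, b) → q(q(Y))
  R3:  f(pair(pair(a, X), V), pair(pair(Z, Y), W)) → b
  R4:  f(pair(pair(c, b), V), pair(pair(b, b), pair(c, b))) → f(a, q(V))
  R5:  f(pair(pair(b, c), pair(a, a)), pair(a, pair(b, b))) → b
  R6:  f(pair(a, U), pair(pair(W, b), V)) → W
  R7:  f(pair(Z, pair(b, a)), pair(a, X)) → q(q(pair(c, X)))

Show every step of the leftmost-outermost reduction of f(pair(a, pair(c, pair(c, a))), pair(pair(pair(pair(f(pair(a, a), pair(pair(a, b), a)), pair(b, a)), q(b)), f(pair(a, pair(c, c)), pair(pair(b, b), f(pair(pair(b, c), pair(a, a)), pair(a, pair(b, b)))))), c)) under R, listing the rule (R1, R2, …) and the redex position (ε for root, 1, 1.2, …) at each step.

pair(pair(a, pair(b, a)), b)

1. f(pair(a, pair(c, pair(c, a))), pair(pair(pair(pair(f(pair(a, a), pair(pair(a, b), a)), pair(b, a)), q(b)), f(pair(a, pair(c, c)), pair(pair(b, b), f(pair(pair(b, c), pair(a, a)), pair(a, pair(b, b)))))), c))  →  f(pair(a, pair(c, pair(c, a))), pair(pair(pair(pair(a, pair(b, a)), q(b)), f(pair(a, pair(c, c)), pair(pair(b, b), f(pair(pair(b, c), pair(a, a)), pair(a, pair(b, b)))))), c))   [R6 at 2.1.1.1.1]
2. f(pair(a, pair(c, pair(c, a))), pair(pair(pair(pair(a, pair(b, a)), q(b)), f(pair(a, pair(c, c)), pair(pair(b, b), f(pair(pair(b, c), pair(a, a)), pair(a, pair(b, b)))))), c))  →  f(pair(a, pair(c, pair(c, a))), pair(pair(pair(pair(a, pair(b, a)), b), f(pair(a, pair(c, c)), pair(pair(b, b), f(pair(pair(b, c), pair(a, a)), pair(a, pair(b, b)))))), c))   [R1 at 2.1.1.2]
3. f(pair(a, pair(c, pair(c, a))), pair(pair(pair(pair(a, pair(b, a)), b), f(pair(a, pair(c, c)), pair(pair(b, b), f(pair(pair(b, c), pair(a, a)), pair(a, pair(b, b)))))), c))  →  f(pair(a, pair(c, pair(c, a))), pair(pair(pair(pair(a, pair(b, a)), b), b), c))   [R6 at 2.1.2]
4. f(pair(a, pair(c, pair(c, a))), pair(pair(pair(pair(a, pair(b, a)), b), b), c))  →  pair(pair(a, pair(b, a)), b)   [R6 at ε]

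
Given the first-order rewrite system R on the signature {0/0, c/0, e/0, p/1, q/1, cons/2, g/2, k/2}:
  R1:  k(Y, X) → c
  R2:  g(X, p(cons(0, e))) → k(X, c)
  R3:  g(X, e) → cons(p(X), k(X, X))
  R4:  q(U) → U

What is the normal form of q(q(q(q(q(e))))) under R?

1. q(q(q(q(q(e)))))  →  q(q(q(q(e))))   [R4 at ε]
2. q(q(q(q(e))))  →  q(q(q(e)))   [R4 at ε]
3. q(q(q(e)))  →  q(q(e))   [R4 at ε]
4. q(q(e))  →  q(e)   [R4 at ε]
5. q(e)  →  e   [R4 at ε]

e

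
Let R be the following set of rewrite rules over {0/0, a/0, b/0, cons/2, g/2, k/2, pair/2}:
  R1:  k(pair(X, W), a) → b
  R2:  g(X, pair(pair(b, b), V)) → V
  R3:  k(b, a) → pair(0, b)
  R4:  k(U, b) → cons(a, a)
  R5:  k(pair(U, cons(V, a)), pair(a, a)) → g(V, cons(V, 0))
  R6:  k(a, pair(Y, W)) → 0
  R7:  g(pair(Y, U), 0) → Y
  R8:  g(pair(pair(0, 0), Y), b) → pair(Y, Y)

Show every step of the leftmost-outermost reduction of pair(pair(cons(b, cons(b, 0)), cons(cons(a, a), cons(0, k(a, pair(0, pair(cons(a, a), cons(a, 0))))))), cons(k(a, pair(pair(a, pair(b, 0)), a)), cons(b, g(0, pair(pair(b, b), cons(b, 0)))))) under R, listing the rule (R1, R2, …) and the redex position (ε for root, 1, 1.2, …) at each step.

pair(pair(cons(b, cons(b, 0)), cons(cons(a, a), cons(0, 0))), cons(0, cons(b, cons(b, 0))))

1. pair(pair(cons(b, cons(b, 0)), cons(cons(a, a), cons(0, k(a, pair(0, pair(cons(a, a), cons(a, 0))))))), cons(k(a, pair(pair(a, pair(b, 0)), a)), cons(b, g(0, pair(pair(b, b), cons(b, 0))))))  →  pair(pair(cons(b, cons(b, 0)), cons(cons(a, a), cons(0, 0))), cons(k(a, pair(pair(a, pair(b, 0)), a)), cons(b, g(0, pair(pair(b, b), cons(b, 0))))))   [R6 at 1.2.2.2]
2. pair(pair(cons(b, cons(b, 0)), cons(cons(a, a), cons(0, 0))), cons(k(a, pair(pair(a, pair(b, 0)), a)), cons(b, g(0, pair(pair(b, b), cons(b, 0))))))  →  pair(pair(cons(b, cons(b, 0)), cons(cons(a, a), cons(0, 0))), cons(0, cons(b, g(0, pair(pair(b, b), cons(b, 0))))))   [R6 at 2.1]
3. pair(pair(cons(b, cons(b, 0)), cons(cons(a, a), cons(0, 0))), cons(0, cons(b, g(0, pair(pair(b, b), cons(b, 0))))))  →  pair(pair(cons(b, cons(b, 0)), cons(cons(a, a), cons(0, 0))), cons(0, cons(b, cons(b, 0))))   [R2 at 2.2.2]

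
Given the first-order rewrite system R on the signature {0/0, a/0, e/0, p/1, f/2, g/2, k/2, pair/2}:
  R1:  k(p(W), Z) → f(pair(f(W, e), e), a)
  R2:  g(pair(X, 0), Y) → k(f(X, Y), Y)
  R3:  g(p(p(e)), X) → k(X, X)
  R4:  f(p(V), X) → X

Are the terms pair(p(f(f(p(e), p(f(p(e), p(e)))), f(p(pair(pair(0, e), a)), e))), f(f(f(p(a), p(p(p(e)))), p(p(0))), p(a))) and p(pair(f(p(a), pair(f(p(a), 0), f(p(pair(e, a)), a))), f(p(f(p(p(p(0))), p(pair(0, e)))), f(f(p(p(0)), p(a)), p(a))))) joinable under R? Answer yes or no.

no — NF(t₁) = pair(p(e), p(a)), NF(t₂) = p(pair(pair(0, a), p(a)))

Reduce t₁ = pair(p(f(f(p(e), p(f(p(e), p(e)))), f(p(pair(pair(0, e), a)), e))), f(f(f(p(a), p(p(p(e)))), p(p(0))), p(a))):
1. pair(p(f(f(p(e), p(f(p(e), p(e)))), f(p(pair(pair(0, e), a)), e))), f(f(f(p(a), p(p(p(e)))), p(p(0))), p(a)))  →  pair(p(f(p(f(p(e), p(e))), f(p(pair(pair(0, e), a)), e))), f(f(f(p(a), p(p(p(e)))), p(p(0))), p(a)))   [R4 at 1.1.1]
2. pair(p(f(p(f(p(e), p(e))), f(p(pair(pair(0, e), a)), e))), f(f(f(p(a), p(p(p(e)))), p(p(0))), p(a)))  →  pair(p(f(p(pair(pair(0, e), a)), e)), f(f(f(p(a), p(p(p(e)))), p(p(0))), p(a)))   [R4 at 1.1]
3. pair(p(f(p(pair(pair(0, e), a)), e)), f(f(f(p(a), p(p(p(e)))), p(p(0))), p(a)))  →  pair(p(e), f(f(f(p(a), p(p(p(e)))), p(p(0))), p(a)))   [R4 at 1.1]
4. pair(p(e), f(f(f(p(a), p(p(p(e)))), p(p(0))), p(a)))  →  pair(p(e), f(f(p(p(p(e))), p(p(0))), p(a)))   [R4 at 2.1.1]
5. pair(p(e), f(f(p(p(p(e))), p(p(0))), p(a)))  →  pair(p(e), f(p(p(0)), p(a)))   [R4 at 2.1]
6. pair(p(e), f(p(p(0)), p(a)))  →  pair(p(e), p(a))   [R4 at 2]

Reduce t₂ = p(pair(f(p(a), pair(f(p(a), 0), f(p(pair(e, a)), a))), f(p(f(p(p(p(0))), p(pair(0, e)))), f(f(p(p(0)), p(a)), p(a))))):
1. p(pair(f(p(a), pair(f(p(a), 0), f(p(pair(e, a)), a))), f(p(f(p(p(p(0))), p(pair(0, e)))), f(f(p(p(0)), p(a)), p(a)))))  →  p(pair(pair(f(p(a), 0), f(p(pair(e, a)), a)), f(p(f(p(p(p(0))), p(pair(0, e)))), f(f(p(p(0)), p(a)), p(a)))))   [R4 at 1.1]
2. p(pair(pair(f(p(a), 0), f(p(pair(e, a)), a)), f(p(f(p(p(p(0))), p(pair(0, e)))), f(f(p(p(0)), p(a)), p(a)))))  →  p(pair(pair(0, f(p(pair(e, a)), a)), f(p(f(p(p(p(0))), p(pair(0, e)))), f(f(p(p(0)), p(a)), p(a)))))   [R4 at 1.1.1]
3. p(pair(pair(0, f(p(pair(e, a)), a)), f(p(f(p(p(p(0))), p(pair(0, e)))), f(f(p(p(0)), p(a)), p(a)))))  →  p(pair(pair(0, a), f(p(f(p(p(p(0))), p(pair(0, e)))), f(f(p(p(0)), p(a)), p(a)))))   [R4 at 1.1.2]
4. p(pair(pair(0, a), f(p(f(p(p(p(0))), p(pair(0, e)))), f(f(p(p(0)), p(a)), p(a)))))  →  p(pair(pair(0, a), f(f(p(p(0)), p(a)), p(a))))   [R4 at 1.2]
5. p(pair(pair(0, a), f(f(p(p(0)), p(a)), p(a))))  →  p(pair(pair(0, a), f(p(a), p(a))))   [R4 at 1.2.1]
6. p(pair(pair(0, a), f(p(a), p(a))))  →  p(pair(pair(0, a), p(a)))   [R4 at 1.2]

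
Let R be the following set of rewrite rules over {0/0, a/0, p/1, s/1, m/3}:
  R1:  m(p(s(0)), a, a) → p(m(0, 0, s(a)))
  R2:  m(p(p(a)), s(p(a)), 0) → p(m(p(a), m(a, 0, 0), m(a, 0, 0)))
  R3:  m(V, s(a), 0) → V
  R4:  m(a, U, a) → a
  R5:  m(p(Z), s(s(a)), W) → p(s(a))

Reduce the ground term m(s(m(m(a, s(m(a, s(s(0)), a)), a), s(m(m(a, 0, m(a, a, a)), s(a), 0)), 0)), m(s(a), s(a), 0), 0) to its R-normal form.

1. m(s(m(m(a, s(m(a, s(s(0)), a)), a), s(m(m(a, 0, m(a, a, a)), s(a), 0)), 0)), m(s(a), s(a), 0), 0)  →  m(s(m(a, s(m(m(a, 0, m(a, a, a)), s(a), 0)), 0)), m(s(a), s(a), 0), 0)   [R4 at 1.1.1]
2. m(s(m(a, s(m(m(a, 0, m(a, a, a)), s(a), 0)), 0)), m(s(a), s(a), 0), 0)  →  m(s(m(a, s(m(a, 0, m(a, a, a))), 0)), m(s(a), s(a), 0), 0)   [R3 at 1.1.2.1]
3. m(s(m(a, s(m(a, 0, m(a, a, a))), 0)), m(s(a), s(a), 0), 0)  →  m(s(m(a, s(m(a, 0, a)), 0)), m(s(a), s(a), 0), 0)   [R4 at 1.1.2.1.3]
4. m(s(m(a, s(m(a, 0, a)), 0)), m(s(a), s(a), 0), 0)  →  m(s(m(a, s(a), 0)), m(s(a), s(a), 0), 0)   [R4 at 1.1.2.1]
5. m(s(m(a, s(a), 0)), m(s(a), s(a), 0), 0)  →  m(s(a), m(s(a), s(a), 0), 0)   [R3 at 1.1]
6. m(s(a), m(s(a), s(a), 0), 0)  →  m(s(a), s(a), 0)   [R3 at 2]
7. m(s(a), s(a), 0)  →  s(a)   [R3 at ε]

s(a)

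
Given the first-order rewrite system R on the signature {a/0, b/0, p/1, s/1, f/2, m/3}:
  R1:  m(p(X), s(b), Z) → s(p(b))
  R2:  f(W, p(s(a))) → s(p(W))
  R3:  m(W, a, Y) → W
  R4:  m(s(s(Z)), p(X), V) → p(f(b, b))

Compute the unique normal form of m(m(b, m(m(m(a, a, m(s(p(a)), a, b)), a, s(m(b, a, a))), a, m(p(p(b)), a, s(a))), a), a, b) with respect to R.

b

1. m(m(b, m(m(m(a, a, m(s(p(a)), a, b)), a, s(m(b, a, a))), a, m(p(p(b)), a, s(a))), a), a, b)  →  m(b, m(m(m(a, a, m(s(p(a)), a, b)), a, s(m(b, a, a))), a, m(p(p(b)), a, s(a))), a)   [R3 at ε]
2. m(b, m(m(m(a, a, m(s(p(a)), a, b)), a, s(m(b, a, a))), a, m(p(p(b)), a, s(a))), a)  →  m(b, m(m(a, a, m(s(p(a)), a, b)), a, s(m(b, a, a))), a)   [R3 at 2]
3. m(b, m(m(a, a, m(s(p(a)), a, b)), a, s(m(b, a, a))), a)  →  m(b, m(a, a, m(s(p(a)), a, b)), a)   [R3 at 2]
4. m(b, m(a, a, m(s(p(a)), a, b)), a)  →  m(b, a, a)   [R3 at 2]
5. m(b, a, a)  →  b   [R3 at ε]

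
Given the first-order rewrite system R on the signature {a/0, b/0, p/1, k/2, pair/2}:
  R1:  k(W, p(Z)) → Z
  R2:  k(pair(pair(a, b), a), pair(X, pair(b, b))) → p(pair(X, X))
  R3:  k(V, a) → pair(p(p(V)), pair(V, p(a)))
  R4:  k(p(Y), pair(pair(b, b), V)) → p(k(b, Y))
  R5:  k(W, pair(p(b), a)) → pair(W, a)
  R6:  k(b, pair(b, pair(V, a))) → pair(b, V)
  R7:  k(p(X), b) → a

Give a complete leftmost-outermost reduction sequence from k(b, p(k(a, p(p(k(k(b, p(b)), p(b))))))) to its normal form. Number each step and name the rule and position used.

1. k(b, p(k(a, p(p(k(k(b, p(b)), p(b)))))))  →  k(a, p(p(k(k(b, p(b)), p(b)))))   [R1 at ε]
2. k(a, p(p(k(k(b, p(b)), p(b)))))  →  p(k(k(b, p(b)), p(b)))   [R1 at ε]
3. p(k(k(b, p(b)), p(b)))  →  p(b)   [R1 at 1]

p(b)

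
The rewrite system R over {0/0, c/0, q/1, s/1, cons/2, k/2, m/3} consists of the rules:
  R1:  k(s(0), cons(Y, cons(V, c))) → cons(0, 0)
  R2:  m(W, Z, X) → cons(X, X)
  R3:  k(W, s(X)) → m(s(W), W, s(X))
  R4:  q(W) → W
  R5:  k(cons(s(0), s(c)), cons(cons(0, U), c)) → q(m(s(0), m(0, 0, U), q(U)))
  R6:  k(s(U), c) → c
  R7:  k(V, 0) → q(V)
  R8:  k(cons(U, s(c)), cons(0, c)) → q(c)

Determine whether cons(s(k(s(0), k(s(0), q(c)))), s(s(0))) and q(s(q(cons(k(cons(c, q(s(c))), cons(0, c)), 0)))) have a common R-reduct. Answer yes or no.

no — NF(t₁) = cons(s(c), s(s(0))), NF(t₂) = s(cons(c, 0))

Reduce t₁ = cons(s(k(s(0), k(s(0), q(c)))), s(s(0))):
1. cons(s(k(s(0), k(s(0), q(c)))), s(s(0)))  →  cons(s(k(s(0), k(s(0), c))), s(s(0)))   [R4 at 1.1.2.2]
2. cons(s(k(s(0), k(s(0), c))), s(s(0)))  →  cons(s(k(s(0), c)), s(s(0)))   [R6 at 1.1.2]
3. cons(s(k(s(0), c)), s(s(0)))  →  cons(s(c), s(s(0)))   [R6 at 1.1]

Reduce t₂ = q(s(q(cons(k(cons(c, q(s(c))), cons(0, c)), 0)))):
1. q(s(q(cons(k(cons(c, q(s(c))), cons(0, c)), 0))))  →  s(q(cons(k(cons(c, q(s(c))), cons(0, c)), 0)))   [R4 at ε]
2. s(q(cons(k(cons(c, q(s(c))), cons(0, c)), 0)))  →  s(cons(k(cons(c, q(s(c))), cons(0, c)), 0))   [R4 at 1]
3. s(cons(k(cons(c, q(s(c))), cons(0, c)), 0))  →  s(cons(k(cons(c, s(c)), cons(0, c)), 0))   [R4 at 1.1.1.2]
4. s(cons(k(cons(c, s(c)), cons(0, c)), 0))  →  s(cons(q(c), 0))   [R8 at 1.1]
5. s(cons(q(c), 0))  →  s(cons(c, 0))   [R4 at 1.1]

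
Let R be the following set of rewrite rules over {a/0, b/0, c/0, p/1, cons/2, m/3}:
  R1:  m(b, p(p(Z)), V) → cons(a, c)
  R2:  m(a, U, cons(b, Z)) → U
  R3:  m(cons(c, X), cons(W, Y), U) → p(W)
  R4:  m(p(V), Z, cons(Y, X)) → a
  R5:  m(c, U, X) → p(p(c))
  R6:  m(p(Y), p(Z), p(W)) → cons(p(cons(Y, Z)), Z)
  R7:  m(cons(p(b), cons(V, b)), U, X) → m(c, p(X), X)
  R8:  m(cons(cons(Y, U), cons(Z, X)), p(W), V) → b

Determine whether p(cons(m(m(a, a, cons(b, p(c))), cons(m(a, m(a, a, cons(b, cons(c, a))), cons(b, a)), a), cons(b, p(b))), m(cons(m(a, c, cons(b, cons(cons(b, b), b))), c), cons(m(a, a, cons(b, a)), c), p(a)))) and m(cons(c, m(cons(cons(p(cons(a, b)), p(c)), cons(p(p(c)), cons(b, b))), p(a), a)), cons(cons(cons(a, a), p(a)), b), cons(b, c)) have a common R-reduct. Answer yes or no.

yes — NF(t₁) = p(cons(cons(a, a), p(a))), NF(t₂) = p(cons(cons(a, a), p(a)))

Reduce t₁ = p(cons(m(m(a, a, cons(b, p(c))), cons(m(a, m(a, a, cons(b, cons(c, a))), cons(b, a)), a), cons(b, p(b))), m(cons(m(a, c, cons(b, cons(cons(b, b), b))), c), cons(m(a, a, cons(b, a)), c), p(a)))):
1. p(cons(m(m(a, a, cons(b, p(c))), cons(m(a, m(a, a, cons(b, cons(c, a))), cons(b, a)), a), cons(b, p(b))), m(cons(m(a, c, cons(b, cons(cons(b, b), b))), c), cons(m(a, a, cons(b, a)), c), p(a))))  →  p(cons(m(a, cons(m(a, m(a, a, cons(b, cons(c, a))), cons(b, a)), a), cons(b, p(b))), m(cons(m(a, c, cons(b, cons(cons(b, b), b))), c), cons(m(a, a, cons(b, a)), c), p(a))))   [R2 at 1.1.1]
2. p(cons(m(a, cons(m(a, m(a, a, cons(b, cons(c, a))), cons(b, a)), a), cons(b, p(b))), m(cons(m(a, c, cons(b, cons(cons(b, b), b))), c), cons(m(a, a, cons(b, a)), c), p(a))))  →  p(cons(cons(m(a, m(a, a, cons(b, cons(c, a))), cons(b, a)), a), m(cons(m(a, c, cons(b, cons(cons(b, b), b))), c), cons(m(a, a, cons(b, a)), c), p(a))))   [R2 at 1.1]
3. p(cons(cons(m(a, m(a, a, cons(b, cons(c, a))), cons(b, a)), a), m(cons(m(a, c, cons(b, cons(cons(b, b), b))), c), cons(m(a, a, cons(b, a)), c), p(a))))  →  p(cons(cons(m(a, a, cons(b, cons(c, a))), a), m(cons(m(a, c, cons(b, cons(cons(b, b), b))), c), cons(m(a, a, cons(b, a)), c), p(a))))   [R2 at 1.1.1]
4. p(cons(cons(m(a, a, cons(b, cons(c, a))), a), m(cons(m(a, c, cons(b, cons(cons(b, b), b))), c), cons(m(a, a, cons(b, a)), c), p(a))))  →  p(cons(cons(a, a), m(cons(m(a, c, cons(b, cons(cons(b, b), b))), c), cons(m(a, a, cons(b, a)), c), p(a))))   [R2 at 1.1.1]
5. p(cons(cons(a, a), m(cons(m(a, c, cons(b, cons(cons(b, b), b))), c), cons(m(a, a, cons(b, a)), c), p(a))))  →  p(cons(cons(a, a), m(cons(c, c), cons(m(a, a, cons(b, a)), c), p(a))))   [R2 at 1.2.1.1]
6. p(cons(cons(a, a), m(cons(c, c), cons(m(a, a, cons(b, a)), c), p(a))))  →  p(cons(cons(a, a), p(m(a, a, cons(b, a)))))   [R3 at 1.2]
7. p(cons(cons(a, a), p(m(a, a, cons(b, a)))))  →  p(cons(cons(a, a), p(a)))   [R2 at 1.2.1]

Reduce t₂ = m(cons(c, m(cons(cons(p(cons(a, b)), p(c)), cons(p(p(c)), cons(b, b))), p(a), a)), cons(cons(cons(a, a), p(a)), b), cons(b, c)):
1. m(cons(c, m(cons(cons(p(cons(a, b)), p(c)), cons(p(p(c)), cons(b, b))), p(a), a)), cons(cons(cons(a, a), p(a)), b), cons(b, c))  →  p(cons(cons(a, a), p(a)))   [R3 at ε]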